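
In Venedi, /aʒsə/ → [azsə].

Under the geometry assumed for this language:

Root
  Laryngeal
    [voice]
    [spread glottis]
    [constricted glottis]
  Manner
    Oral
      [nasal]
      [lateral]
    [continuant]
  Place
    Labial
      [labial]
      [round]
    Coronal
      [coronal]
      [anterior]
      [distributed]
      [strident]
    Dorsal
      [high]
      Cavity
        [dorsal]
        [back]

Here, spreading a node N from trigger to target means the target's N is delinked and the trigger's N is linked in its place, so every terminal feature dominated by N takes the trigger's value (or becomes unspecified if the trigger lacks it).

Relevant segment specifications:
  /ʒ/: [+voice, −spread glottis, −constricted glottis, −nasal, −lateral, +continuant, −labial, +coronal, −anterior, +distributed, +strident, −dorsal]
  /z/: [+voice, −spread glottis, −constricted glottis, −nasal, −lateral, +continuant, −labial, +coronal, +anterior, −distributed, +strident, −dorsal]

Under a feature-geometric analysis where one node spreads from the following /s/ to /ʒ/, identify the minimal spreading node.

Coronal

/ʒ/ and [z] differ in [anterior], [distributed]; every other specified feature is identical.
These terminals are all dominated by Coronal, and no proper subconstituent of Coronal covers them all; Coronal is their lowest common ancestor.
Spreading Coronal from /s/ overwrites each of those terminals with /s/'s values, yielding exactly [z].
[voice], a feature on which the two segments disagree outside Coronal, is unchanged — nothing dominating it spread, and Coronal is the minimal sufficient constituent.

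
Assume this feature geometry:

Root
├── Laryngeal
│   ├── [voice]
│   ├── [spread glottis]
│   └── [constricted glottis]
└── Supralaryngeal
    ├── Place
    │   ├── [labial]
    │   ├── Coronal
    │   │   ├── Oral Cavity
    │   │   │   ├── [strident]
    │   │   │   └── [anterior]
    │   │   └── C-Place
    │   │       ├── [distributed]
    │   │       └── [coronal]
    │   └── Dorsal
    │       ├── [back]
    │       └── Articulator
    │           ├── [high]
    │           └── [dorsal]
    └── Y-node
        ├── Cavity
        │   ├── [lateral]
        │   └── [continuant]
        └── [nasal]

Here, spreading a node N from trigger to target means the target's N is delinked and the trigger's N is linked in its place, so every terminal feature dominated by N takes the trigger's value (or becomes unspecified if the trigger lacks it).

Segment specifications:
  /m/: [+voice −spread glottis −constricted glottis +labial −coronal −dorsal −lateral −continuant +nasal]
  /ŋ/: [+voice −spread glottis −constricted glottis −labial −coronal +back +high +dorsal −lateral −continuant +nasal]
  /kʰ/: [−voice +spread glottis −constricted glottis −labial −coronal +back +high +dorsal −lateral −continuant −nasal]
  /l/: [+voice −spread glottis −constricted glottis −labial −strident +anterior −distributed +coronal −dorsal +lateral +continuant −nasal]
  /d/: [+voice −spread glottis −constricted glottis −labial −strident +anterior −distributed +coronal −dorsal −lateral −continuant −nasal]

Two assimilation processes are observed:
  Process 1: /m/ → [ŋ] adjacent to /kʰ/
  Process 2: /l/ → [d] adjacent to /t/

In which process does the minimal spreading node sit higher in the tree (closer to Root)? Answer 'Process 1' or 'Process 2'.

Process 1 alters [labial], [dorsal], [high], [back]; the lowest common ancestor is Place (depth 2 from Root).
In Process 2, [continuant], [lateral] change, so the minimal spreading node is Cavity at depth 3.
Place (depth 2) sits above Cavity (depth 3), making Process 1 the one with the higher spreading node.

Process 1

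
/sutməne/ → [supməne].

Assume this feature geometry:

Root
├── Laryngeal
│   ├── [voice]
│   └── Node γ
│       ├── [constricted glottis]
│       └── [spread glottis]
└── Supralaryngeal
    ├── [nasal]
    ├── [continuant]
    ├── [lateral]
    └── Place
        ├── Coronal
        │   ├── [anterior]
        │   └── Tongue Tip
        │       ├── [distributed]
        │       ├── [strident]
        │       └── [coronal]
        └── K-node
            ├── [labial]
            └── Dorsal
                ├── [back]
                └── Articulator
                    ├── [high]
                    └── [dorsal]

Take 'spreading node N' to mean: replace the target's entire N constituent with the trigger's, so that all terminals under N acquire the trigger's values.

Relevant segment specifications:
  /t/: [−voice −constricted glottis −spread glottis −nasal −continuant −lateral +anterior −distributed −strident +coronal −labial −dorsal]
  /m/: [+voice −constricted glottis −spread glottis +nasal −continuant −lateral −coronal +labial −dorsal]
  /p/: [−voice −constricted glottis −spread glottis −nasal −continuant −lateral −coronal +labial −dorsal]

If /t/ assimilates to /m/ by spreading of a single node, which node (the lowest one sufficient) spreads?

Place

The alternation /t/ → [p] changes [labial], [coronal], [anterior], [distributed], [strident] and nothing else.
Tracing each changed feature up the tree, the paths first meet at Place; any lower node misses at least one of them.
Spreading Place from /m/ overwrites each of those terminals with /m/'s values, yielding exactly [p].
Had Supralaryngeal or a higher node spread, [nasal] would have taken /m/'s value; it stays as in /t/, confirming the spreading constituent is exactly Place.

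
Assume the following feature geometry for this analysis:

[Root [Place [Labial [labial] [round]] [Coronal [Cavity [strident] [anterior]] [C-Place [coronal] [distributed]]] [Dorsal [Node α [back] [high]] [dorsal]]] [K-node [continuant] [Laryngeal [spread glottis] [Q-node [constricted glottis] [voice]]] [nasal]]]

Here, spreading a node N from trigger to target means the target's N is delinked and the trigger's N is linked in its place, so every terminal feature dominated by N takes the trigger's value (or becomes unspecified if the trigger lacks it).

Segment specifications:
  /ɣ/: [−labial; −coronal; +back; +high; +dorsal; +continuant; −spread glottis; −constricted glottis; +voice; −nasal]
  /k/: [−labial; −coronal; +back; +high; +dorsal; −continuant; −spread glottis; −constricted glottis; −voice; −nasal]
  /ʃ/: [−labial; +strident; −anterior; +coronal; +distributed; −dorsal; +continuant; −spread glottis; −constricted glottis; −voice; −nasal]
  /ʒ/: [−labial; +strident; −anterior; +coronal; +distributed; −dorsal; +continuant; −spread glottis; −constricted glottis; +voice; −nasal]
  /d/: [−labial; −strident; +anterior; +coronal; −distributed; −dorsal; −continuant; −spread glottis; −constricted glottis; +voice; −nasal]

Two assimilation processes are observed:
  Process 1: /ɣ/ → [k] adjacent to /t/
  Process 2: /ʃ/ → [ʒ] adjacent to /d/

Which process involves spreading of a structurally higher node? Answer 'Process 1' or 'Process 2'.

Process 1

Process 1 alters [voice], [continuant]; the lowest common ancestor is K-node (depth 1 from Root).
Process 2 alters [voice]; the lowest dominating node is [voice] (depth 4 from Root).
Depth 1 < depth 4; Process 1 involves the structurally higher constituent K-node.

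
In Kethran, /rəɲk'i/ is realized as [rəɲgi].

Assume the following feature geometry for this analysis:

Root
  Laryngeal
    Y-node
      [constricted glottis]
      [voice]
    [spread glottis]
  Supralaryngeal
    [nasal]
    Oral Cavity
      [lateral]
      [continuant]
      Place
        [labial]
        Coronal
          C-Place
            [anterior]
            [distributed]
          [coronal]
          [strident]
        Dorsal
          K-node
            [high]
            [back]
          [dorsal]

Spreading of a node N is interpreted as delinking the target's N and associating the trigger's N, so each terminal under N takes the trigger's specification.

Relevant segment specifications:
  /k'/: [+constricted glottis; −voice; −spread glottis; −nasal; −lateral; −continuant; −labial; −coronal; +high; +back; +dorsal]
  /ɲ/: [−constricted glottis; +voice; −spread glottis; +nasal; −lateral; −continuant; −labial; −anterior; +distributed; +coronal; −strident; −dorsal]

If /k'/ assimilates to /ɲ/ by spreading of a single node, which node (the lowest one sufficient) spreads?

/k'/ and [g] differ in [voice], [constricted glottis]; every other specified feature is identical.
These terminals are all dominated by Y-node, and no proper subconstituent of Y-node covers them all; Y-node is their lowest common ancestor.
Spreading Y-node from /ɲ/ overwrites each of those terminals with /ɲ/'s values, yielding exactly [g].
[dorsal], [coronal] stay as in /k'/ although /ɲ/ differs there, so no node dominating them spread; among the remaining candidates Y-node is the lowest that derives the output.

Y-node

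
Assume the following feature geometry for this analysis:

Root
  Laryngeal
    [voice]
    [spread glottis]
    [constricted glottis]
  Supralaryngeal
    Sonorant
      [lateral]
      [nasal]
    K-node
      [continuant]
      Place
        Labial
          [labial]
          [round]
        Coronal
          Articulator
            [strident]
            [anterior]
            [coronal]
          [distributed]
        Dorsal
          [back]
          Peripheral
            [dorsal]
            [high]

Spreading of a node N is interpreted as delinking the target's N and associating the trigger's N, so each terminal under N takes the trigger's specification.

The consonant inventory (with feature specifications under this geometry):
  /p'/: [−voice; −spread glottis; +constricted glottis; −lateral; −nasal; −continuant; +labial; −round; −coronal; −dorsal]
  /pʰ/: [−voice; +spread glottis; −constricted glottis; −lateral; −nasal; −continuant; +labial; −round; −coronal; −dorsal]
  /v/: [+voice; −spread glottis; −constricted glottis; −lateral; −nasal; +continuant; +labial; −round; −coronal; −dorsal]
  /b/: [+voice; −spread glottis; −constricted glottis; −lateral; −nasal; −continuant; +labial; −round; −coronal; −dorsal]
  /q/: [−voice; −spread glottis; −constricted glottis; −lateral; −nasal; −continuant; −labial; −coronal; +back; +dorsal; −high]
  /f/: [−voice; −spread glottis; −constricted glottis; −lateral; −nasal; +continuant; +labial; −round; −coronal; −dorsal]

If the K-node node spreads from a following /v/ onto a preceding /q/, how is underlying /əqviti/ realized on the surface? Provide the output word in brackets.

Terminals under K-node in this geometry: [continuant], [labial], [round], [strident], [anterior], [coronal], [distributed], [back], [dorsal], [high].
The target acquires /v/'s values for everything under K-node — [+continuant], [+labial], [−round], [−coronal], [−dorsal] — while keeping its own [voice], [spread glottis], [constricted glottis], ….
Among the inventory, only /f/ has exactly this specification, giving the surface form [əfviti].

[əfviti]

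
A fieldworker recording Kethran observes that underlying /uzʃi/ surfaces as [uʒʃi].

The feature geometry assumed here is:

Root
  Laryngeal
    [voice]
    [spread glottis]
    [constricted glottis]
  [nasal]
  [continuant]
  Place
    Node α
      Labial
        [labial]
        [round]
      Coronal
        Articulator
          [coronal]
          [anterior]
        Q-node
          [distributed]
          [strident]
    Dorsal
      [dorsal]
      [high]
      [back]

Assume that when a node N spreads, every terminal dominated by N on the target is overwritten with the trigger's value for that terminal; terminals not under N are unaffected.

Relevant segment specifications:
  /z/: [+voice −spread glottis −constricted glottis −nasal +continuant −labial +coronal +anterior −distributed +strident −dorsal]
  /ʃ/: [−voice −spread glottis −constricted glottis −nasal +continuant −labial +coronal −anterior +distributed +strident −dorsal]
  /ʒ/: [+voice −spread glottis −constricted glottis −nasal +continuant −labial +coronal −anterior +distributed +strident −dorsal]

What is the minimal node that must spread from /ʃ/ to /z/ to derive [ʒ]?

Coronal

/z/ and [ʒ] differ in [anterior], [distributed]; every other specified feature is identical.
In this geometry the lowest node dominating all of them is Coronal: every daughter of Coronal dominates only a proper subset, so no lower node suffices.
Delinking /z/'s Coronal and associating /ʃ/'s Coronal gives precisely the feature bundle of [ʒ].
[voice], a feature on which the two segments disagree outside Coronal, is unchanged — nothing dominating it spread, and Coronal is the minimal sufficient constituent.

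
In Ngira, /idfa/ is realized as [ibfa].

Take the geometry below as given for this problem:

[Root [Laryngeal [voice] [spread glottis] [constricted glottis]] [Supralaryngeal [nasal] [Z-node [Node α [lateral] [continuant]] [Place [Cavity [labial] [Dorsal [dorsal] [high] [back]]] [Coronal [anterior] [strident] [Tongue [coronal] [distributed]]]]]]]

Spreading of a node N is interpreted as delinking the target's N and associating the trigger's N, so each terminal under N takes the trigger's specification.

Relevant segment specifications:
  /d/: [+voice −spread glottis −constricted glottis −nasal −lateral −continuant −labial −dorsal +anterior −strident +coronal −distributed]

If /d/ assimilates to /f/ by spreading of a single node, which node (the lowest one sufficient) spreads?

Place

Feature comparison: [labial], [coronal], [anterior], [distributed], [strident] differ between /d/ and [b]; the remaining terminals match.
Tracing each changed feature up the tree, the paths first meet at Place; any lower node misses at least one of them.
Delinking /d/'s Place and associating /f/'s Place gives precisely the feature bundle of [b].
Had Z-node or a higher node spread, [continuant] would have taken /f/'s value; it stays as in /d/, confirming the spreading constituent is exactly Place.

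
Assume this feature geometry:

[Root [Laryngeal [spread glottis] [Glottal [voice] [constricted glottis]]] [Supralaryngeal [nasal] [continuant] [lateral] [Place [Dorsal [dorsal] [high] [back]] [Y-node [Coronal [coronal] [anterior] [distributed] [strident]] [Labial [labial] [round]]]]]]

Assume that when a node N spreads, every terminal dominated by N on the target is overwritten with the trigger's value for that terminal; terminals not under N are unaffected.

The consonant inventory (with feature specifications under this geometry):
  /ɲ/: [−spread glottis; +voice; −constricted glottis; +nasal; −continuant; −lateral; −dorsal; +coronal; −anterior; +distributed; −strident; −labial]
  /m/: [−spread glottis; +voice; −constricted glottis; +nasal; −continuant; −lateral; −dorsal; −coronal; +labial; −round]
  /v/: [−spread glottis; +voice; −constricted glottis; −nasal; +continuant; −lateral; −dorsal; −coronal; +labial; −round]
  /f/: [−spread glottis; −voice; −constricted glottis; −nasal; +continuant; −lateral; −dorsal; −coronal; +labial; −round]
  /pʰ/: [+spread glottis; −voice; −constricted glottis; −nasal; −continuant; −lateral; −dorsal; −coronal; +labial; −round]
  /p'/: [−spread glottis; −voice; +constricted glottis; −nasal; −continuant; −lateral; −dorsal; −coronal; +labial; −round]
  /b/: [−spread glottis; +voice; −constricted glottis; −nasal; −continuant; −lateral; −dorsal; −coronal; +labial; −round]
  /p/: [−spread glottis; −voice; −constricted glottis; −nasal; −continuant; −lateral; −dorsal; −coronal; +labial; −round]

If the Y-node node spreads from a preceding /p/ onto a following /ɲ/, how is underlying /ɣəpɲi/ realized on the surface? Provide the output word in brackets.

The Y-node node dominates the terminals [coronal], [anterior], [distributed], [strident], [labial], [round].
Spreading Y-node from /p/ onto /ɲ/ replaces those values with /p/'s: [−coronal], [+labial], [−round]. Features outside Y-node ([spread glottis], [voice], [constricted glottis], …) stay as in /ɲ/.
The resulting bundle matches /m/ in the inventory; substituting it for /ɲ/ gives [ɣəpmi].

[ɣəpmi]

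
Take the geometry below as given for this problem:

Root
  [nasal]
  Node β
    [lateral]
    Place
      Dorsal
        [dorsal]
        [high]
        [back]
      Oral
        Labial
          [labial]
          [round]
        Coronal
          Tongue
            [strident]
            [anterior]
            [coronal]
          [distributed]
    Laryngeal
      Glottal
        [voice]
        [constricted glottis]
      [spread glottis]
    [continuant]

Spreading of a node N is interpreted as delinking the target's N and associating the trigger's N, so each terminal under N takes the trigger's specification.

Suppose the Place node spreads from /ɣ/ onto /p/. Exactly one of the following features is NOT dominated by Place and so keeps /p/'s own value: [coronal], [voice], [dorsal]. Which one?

[voice]

The terminals dominated by Place are [dorsal], [high], [back], [labial], [round], [strident], [anterior], [coronal], [distributed].
Of the listed options, [dorsal], [coronal] are among these and would be overwritten by spreading Place.
[voice] is not within the Place subtree (it hangs from Glottal), so /p/'s [voice] value survives.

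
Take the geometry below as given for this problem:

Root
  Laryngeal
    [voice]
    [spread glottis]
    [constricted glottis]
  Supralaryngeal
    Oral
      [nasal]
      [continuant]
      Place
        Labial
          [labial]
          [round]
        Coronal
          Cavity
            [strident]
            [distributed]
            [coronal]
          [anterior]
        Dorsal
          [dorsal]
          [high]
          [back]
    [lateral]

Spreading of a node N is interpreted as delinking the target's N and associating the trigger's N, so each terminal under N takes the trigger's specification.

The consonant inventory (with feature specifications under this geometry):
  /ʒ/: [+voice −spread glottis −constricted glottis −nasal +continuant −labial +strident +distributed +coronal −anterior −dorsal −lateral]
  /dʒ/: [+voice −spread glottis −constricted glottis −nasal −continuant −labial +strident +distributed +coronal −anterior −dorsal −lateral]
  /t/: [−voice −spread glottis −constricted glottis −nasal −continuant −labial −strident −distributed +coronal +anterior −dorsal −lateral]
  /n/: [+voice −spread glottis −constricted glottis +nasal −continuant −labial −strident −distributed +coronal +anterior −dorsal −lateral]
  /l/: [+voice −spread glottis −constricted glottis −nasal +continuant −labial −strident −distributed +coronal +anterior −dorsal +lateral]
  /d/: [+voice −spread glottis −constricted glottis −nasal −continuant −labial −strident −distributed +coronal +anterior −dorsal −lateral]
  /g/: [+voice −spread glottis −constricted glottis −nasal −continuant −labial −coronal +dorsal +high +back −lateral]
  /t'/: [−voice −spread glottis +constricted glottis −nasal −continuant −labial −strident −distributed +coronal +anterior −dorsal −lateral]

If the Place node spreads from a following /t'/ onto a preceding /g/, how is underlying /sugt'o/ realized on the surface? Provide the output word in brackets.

The Place node dominates the terminals [labial], [round], [strident], [distributed], [coronal], [anterior], [dorsal], [high], [back].
The target acquires /t'/'s values for everything under Place — [−labial], [−strident], [−distributed], [+coronal], [+anterior], [−dorsal] — while keeping its own [voice], [spread glottis], [constricted glottis], ….
Among the inventory, only /d/ has exactly this specification, giving the surface form [sudt'o].

[sudt'o]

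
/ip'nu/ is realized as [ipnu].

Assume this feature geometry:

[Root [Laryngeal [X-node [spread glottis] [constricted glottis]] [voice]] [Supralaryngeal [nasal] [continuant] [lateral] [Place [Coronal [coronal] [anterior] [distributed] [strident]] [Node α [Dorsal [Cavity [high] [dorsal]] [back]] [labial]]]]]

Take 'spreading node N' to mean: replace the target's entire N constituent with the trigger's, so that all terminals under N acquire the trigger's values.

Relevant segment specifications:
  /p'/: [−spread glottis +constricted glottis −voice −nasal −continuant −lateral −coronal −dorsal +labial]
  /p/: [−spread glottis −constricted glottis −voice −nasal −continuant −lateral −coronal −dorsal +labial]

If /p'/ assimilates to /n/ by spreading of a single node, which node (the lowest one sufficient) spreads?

The alternation /p'/ → [p] changes [constricted glottis] and nothing else.
Since just one terminal is affected and it takes /n/'s value, spreading the terminal [constricted glottis] alone is sufficient and minimal.
[labial], [coronal] stay as in /p'/ although /n/ differs there, so no node dominating them spread; among the remaining candidates [constricted glottis] is the lowest that derives the output.

[constricted glottis]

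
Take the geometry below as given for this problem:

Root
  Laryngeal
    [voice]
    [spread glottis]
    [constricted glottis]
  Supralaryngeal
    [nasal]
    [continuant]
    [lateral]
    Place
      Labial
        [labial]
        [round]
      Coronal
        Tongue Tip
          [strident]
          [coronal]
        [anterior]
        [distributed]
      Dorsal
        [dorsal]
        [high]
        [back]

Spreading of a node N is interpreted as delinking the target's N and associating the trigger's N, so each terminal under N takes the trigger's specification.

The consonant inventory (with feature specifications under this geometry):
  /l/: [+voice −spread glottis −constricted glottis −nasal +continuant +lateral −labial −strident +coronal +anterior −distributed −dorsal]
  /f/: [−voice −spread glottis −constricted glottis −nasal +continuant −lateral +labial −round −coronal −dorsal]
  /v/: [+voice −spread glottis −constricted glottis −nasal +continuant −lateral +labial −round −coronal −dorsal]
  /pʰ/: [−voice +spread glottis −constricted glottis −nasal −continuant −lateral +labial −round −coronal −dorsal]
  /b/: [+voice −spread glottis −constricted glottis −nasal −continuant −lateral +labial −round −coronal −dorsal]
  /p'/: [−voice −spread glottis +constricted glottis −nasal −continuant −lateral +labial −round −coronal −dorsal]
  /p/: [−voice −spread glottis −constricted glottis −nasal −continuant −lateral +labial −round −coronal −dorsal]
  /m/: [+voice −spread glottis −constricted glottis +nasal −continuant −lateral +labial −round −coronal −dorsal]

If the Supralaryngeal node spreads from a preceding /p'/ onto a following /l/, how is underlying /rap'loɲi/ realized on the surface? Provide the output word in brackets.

The Supralaryngeal node dominates the terminals [nasal], [continuant], [lateral], [labial], [round], [strident], [coronal], [anterior], [distributed], [dorsal], [high], [back].
The target acquires /p'/'s values for everything under Supralaryngeal — [−nasal], [−continuant], [−lateral], [+labial], [−round], [−coronal], [−dorsal] — while keeping its own [voice], [spread glottis], [constricted glottis].
This feature bundle is that of [b], so /rap'loɲi/ surfaces as [rap'boɲi].

[rap'boɲi]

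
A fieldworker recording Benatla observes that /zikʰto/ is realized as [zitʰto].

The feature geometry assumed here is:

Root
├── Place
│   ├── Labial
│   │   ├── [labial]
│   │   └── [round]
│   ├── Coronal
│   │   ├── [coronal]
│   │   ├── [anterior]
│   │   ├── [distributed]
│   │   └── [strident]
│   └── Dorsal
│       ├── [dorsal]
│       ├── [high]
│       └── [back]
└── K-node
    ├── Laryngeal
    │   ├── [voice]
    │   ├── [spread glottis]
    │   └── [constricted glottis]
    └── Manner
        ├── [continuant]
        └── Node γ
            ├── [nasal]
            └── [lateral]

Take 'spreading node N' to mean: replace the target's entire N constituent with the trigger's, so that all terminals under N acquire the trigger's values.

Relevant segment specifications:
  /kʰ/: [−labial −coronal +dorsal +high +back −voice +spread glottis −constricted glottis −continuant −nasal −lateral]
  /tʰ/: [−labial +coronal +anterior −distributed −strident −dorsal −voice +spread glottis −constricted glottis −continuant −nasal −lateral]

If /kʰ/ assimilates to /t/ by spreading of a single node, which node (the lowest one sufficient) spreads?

/kʰ/ and [tʰ] differ in [coronal], [anterior], [distributed], [strident], [dorsal], [high], [back]; every other specified feature is identical.
These terminals are all dominated by Place, and no proper subconstituent of Place covers them all; Place is their lowest common ancestor.
Spreading Place from /t/ overwrites each of those terminals with /t/'s values, yielding exactly [tʰ].
Since [spread glottis] is preserved even though /t/ disagrees there, no node above Place spread.

Place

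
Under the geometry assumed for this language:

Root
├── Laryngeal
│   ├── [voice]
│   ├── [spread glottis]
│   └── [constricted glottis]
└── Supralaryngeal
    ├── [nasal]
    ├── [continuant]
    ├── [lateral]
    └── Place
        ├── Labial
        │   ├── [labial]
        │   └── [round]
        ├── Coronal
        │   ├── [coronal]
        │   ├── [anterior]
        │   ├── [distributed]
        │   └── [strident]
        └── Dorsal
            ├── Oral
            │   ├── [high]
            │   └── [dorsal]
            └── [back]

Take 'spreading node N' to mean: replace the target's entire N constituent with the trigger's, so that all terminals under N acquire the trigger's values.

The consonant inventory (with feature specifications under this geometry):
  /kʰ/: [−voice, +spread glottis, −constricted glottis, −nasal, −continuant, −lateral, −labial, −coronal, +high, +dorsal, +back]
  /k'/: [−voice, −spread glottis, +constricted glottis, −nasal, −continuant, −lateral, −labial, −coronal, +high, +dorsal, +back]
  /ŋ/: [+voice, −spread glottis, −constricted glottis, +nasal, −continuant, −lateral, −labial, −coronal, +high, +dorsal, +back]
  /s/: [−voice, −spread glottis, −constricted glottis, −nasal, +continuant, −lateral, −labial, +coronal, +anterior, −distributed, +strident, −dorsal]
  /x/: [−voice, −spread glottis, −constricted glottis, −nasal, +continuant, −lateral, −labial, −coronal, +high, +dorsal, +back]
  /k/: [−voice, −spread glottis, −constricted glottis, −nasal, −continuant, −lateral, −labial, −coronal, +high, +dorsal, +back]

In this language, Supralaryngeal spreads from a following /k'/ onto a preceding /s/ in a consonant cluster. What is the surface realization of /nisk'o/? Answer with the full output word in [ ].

[nikk'o]

The Supralaryngeal node dominates the terminals [nasal], [continuant], [lateral], [labial], [round], [coronal], [anterior], [distributed], [strident], [high], [dorsal], [back].
After delinking /s/'s Supralaryngeal and linking /k'/'s, the affected terminals become [−nasal], [−continuant], [−lateral], [−labial], [−coronal], [+high], [+dorsal], [+back]; [voice], [spread glottis], [constricted glottis] (outside Supralaryngeal) are retained from /s/.
The resulting bundle matches /k/ in the inventory; substituting it for /s/ gives [nikk'o].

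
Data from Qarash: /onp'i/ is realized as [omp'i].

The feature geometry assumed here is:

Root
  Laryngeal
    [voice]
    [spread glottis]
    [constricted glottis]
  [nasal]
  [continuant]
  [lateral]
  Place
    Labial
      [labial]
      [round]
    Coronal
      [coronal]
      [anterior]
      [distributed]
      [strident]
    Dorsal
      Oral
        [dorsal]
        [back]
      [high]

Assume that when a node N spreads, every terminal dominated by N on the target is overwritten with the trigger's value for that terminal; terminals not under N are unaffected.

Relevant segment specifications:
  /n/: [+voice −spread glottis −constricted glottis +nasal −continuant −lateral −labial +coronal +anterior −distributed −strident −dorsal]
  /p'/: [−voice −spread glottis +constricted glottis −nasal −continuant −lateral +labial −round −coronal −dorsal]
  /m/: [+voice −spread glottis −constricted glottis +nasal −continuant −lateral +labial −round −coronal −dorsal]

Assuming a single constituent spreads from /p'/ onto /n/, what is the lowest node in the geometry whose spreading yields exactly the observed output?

/n/ and [m] differ in [labial], [round], [coronal], [anterior], [distributed], [strident]; every other specified feature is identical.
In this geometry the lowest node dominating all of them is Place: every daughter of Place dominates only a proper subset, so no lower node suffices.
Delinking /n/'s Place and associating /p'/'s Place gives precisely the feature bundle of [m].
[nasal], [voice] — on which /p'/ differs from /n/ — are unchanged, so Root cannot have spread; the constituent is no larger than Place.

Place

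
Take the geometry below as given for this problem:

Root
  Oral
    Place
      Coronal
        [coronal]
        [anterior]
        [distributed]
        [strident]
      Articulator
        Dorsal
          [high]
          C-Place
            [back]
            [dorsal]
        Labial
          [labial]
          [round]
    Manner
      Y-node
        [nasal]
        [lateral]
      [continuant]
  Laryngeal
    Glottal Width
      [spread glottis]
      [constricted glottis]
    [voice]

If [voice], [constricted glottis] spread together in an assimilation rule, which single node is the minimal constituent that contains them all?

[voice]: Root ▹ Laryngeal ▹ [voice].
[constricted glottis]: Root ▹ Laryngeal ▹ Glottal Width ▹ [constricted glottis].
The lowest node appearing on every path is Laryngeal; each proper daughter of Laryngeal fails to dominate at least one of the listed features.

Laryngeal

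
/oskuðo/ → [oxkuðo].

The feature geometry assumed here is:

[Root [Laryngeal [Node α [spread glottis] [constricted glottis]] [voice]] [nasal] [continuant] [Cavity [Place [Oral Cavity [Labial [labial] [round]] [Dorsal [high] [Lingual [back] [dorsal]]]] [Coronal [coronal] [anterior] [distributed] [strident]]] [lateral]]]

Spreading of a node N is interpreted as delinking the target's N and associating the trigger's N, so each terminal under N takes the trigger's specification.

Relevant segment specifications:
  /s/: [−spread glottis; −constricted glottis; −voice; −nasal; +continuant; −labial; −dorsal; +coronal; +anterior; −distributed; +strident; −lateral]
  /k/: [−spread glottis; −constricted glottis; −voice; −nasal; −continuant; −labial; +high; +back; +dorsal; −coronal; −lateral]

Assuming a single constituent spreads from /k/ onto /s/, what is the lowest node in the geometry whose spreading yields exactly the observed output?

/s/ and [x] differ in [coronal], [anterior], [distributed], [strident], [dorsal], [high], [back]; every other specified feature is identical.
These terminals are all dominated by Place, and no proper subconstituent of Place covers them all; Place is their lowest common ancestor.
Spreading Place from /k/ overwrites each of those terminals with /k/'s values, yielding exactly [x].
[continuant] stays as in /s/ although /k/ differs there, so no node dominating it spread; among the remaining candidates Place is the lowest that derives the output.

Place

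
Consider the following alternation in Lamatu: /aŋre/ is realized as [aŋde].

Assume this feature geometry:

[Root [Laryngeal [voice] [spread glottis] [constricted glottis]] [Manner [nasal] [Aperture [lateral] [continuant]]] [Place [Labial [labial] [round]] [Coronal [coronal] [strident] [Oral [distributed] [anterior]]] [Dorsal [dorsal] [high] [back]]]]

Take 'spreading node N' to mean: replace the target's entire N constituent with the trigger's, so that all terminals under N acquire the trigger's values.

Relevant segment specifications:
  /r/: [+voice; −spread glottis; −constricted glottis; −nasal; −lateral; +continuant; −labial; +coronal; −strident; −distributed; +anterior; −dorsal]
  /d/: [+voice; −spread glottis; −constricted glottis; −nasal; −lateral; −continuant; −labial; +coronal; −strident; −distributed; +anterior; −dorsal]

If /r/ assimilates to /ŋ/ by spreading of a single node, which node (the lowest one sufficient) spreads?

[continuant]

Comparing /r/ with its surface form [d], the only feature that changes is [continuant].
Only a single terminal changes, and /ŋ/ supplies the new value, so [continuant] itself is the minimal spreading constituent.
[dorsal], [coronal] stay as in /r/ although /ŋ/ differs there, so no node dominating them spread; among the remaining candidates [continuant] is the lowest that derives the output.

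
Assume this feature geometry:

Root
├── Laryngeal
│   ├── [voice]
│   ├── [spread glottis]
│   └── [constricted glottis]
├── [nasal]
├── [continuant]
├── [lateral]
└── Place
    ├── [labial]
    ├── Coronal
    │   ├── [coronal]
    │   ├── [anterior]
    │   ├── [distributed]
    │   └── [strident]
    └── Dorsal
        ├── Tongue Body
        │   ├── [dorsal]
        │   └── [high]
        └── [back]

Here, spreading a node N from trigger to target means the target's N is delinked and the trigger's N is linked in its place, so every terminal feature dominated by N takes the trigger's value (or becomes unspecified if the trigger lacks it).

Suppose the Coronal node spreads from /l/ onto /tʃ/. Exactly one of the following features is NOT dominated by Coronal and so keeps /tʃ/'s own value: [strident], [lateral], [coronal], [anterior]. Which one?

Under this geometry, Coronal contains [coronal], [anterior], [distributed], [strident].
Of the listed options, [anterior], [strident], [coronal] are among these and would be overwritten by spreading Coronal.
[lateral] is not within the Coronal subtree (it hangs from Root), so /tʃ/'s [lateral] value survives.

[lateral]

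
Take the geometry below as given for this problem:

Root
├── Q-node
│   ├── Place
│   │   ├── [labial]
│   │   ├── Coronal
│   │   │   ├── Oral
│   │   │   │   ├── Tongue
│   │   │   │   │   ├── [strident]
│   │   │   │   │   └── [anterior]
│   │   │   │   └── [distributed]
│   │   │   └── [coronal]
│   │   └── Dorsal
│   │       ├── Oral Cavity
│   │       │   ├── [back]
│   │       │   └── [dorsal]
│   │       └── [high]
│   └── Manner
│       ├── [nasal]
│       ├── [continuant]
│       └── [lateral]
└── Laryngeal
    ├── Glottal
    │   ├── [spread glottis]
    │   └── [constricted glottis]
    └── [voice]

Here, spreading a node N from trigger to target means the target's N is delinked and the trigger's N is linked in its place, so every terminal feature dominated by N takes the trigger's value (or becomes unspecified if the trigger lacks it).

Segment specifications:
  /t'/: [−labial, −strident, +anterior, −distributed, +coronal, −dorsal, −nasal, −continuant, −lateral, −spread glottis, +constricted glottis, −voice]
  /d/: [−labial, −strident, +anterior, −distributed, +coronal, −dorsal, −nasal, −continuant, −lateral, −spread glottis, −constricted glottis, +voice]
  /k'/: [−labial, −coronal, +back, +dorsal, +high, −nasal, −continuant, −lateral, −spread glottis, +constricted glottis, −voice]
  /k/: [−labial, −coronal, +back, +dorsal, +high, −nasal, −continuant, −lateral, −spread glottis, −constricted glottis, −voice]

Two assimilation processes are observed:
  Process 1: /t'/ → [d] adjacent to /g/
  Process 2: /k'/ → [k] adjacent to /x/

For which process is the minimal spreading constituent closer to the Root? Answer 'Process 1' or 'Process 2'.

Process 1 alters [voice], [constricted glottis]; the lowest common ancestor is Laryngeal (depth 1 from Root).
Process 2 alters [constricted glottis]; the lowest dominating node is [constricted glottis] (depth 3 from Root).
Depth 1 < depth 3; Process 1 involves the structurally higher constituent Laryngeal.

Process 1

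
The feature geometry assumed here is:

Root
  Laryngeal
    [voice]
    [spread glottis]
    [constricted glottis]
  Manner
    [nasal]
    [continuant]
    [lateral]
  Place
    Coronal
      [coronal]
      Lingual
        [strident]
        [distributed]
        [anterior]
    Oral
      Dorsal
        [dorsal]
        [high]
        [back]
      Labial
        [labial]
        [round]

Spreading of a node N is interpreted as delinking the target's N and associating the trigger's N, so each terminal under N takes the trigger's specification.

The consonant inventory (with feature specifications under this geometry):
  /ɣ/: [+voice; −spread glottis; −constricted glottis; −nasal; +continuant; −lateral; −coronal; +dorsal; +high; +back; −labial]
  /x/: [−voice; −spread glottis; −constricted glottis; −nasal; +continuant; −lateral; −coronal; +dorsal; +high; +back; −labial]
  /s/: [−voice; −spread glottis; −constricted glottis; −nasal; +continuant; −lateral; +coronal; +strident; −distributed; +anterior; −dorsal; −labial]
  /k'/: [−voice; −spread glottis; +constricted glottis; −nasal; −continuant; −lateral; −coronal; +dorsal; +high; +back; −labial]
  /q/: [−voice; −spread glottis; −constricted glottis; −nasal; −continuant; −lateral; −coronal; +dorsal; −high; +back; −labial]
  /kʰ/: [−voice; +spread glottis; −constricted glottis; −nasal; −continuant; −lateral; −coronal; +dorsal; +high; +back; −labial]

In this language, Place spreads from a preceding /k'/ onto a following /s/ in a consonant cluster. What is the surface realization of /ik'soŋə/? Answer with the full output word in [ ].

Terminals under Place in this geometry: [coronal], [strident], [distributed], [anterior], [dorsal], [high], [back], [labial], [round].
The target acquires /k'/'s values for everything under Place — [−coronal], [+dorsal], [+high], [+back], [−labial] — while keeping its own [voice], [spread glottis], [constricted glottis], ….
Among the inventory, only /x/ has exactly this specification, giving the surface form [ik'xoŋə].

[ik'xoŋə]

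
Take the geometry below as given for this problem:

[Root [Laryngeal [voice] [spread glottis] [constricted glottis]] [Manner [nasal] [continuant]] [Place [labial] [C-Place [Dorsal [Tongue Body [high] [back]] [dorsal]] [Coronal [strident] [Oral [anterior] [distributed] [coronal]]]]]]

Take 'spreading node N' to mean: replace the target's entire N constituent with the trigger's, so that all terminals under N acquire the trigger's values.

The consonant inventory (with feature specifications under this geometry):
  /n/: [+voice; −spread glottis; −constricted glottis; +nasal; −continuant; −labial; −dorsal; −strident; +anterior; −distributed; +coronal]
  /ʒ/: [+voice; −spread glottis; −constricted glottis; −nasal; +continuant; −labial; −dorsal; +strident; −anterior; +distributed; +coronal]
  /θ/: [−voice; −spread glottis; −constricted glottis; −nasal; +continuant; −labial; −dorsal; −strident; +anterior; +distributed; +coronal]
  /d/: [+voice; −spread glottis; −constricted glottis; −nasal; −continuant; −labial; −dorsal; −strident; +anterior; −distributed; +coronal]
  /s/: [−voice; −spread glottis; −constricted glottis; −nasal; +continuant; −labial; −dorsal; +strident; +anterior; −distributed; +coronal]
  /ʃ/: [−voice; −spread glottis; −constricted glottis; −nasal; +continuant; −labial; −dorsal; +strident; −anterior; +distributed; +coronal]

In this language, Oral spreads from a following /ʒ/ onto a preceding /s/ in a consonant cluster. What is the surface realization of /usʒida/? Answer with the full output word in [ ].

The Oral node dominates the terminals [anterior], [distributed], [coronal].
The target acquires /ʒ/'s values for everything under Oral — [−anterior], [+distributed], [+coronal] — while keeping its own [voice], [spread glottis], [constricted glottis], ….
This feature bundle is that of [ʃ], so /usʒida/ surfaces as [uʃʒida].

[uʃʒida]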